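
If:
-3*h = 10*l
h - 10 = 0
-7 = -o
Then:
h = 10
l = -3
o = 7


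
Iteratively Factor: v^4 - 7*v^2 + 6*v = (v)*(v^3 - 7*v + 6) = v*(v + 3)*(v^2 - 3*v + 2) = v*(v - 1)*(v + 3)*(v - 2)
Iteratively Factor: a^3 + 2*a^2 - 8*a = (a)*(a^2 + 2*a - 8) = a*(a + 4)*(a - 2)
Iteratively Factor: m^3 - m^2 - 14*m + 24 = (m - 3)*(m^2 + 2*m - 8) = (m - 3)*(m + 4)*(m - 2)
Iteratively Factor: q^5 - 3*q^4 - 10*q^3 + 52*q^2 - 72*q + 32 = (q + 4)*(q^4 - 7*q^3 + 18*q^2 - 20*q + 8) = (q - 2)*(q + 4)*(q^3 - 5*q^2 + 8*q - 4) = (q - 2)^2*(q + 4)*(q^2 - 3*q + 2) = (q - 2)^3*(q + 4)*(q - 1)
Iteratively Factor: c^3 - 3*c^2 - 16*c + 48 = (c - 3)*(c^2 - 16) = (c - 3)*(c + 4)*(c - 4)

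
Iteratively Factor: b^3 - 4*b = (b)*(b^2 - 4) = b*(b - 2)*(b + 2)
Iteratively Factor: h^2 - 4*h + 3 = (h - 1)*(h - 3)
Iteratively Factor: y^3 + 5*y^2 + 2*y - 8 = (y - 1)*(y^2 + 6*y + 8) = (y - 1)*(y + 2)*(y + 4)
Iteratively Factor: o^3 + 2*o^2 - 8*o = (o + 4)*(o^2 - 2*o) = o*(o + 4)*(o - 2)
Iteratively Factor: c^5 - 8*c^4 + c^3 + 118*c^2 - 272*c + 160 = (c - 4)*(c^4 - 4*c^3 - 15*c^2 + 58*c - 40) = (c - 4)*(c - 2)*(c^3 - 2*c^2 - 19*c + 20) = (c - 4)*(c - 2)*(c - 1)*(c^2 - c - 20) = (c - 4)*(c - 2)*(c - 1)*(c + 4)*(c - 5)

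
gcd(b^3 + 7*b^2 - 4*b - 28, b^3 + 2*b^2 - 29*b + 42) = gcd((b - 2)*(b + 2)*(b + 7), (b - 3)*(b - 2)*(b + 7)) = b^2 + 5*b - 14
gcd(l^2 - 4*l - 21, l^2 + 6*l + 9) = l + 3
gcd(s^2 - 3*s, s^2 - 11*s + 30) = 1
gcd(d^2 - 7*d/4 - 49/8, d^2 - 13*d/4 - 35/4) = d + 7/4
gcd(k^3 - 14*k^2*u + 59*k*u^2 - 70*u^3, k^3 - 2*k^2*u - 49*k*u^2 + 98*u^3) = k^2 - 9*k*u + 14*u^2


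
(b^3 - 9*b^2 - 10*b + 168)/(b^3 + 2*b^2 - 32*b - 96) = (b - 7)/(b + 4)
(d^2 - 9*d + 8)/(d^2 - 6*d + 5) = (d - 8)/(d - 5)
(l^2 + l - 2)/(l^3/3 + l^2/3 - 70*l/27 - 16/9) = 27*(l^2 + l - 2)/(9*l^3 + 9*l^2 - 70*l - 48)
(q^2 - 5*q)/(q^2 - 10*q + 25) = q/(q - 5)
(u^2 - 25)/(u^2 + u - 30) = (u + 5)/(u + 6)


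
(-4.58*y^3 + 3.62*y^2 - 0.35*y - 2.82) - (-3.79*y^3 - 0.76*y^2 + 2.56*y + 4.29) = -0.79*y^3 + 4.38*y^2 - 2.91*y - 7.11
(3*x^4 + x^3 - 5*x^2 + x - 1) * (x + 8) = 3*x^5 + 25*x^4 + 3*x^3 - 39*x^2 + 7*x - 8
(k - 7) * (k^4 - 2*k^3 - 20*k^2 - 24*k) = k^5 - 9*k^4 - 6*k^3 + 116*k^2 + 168*k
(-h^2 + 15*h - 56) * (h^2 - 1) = -h^4 + 15*h^3 - 55*h^2 - 15*h + 56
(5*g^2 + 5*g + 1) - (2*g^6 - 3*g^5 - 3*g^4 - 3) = -2*g^6 + 3*g^5 + 3*g^4 + 5*g^2 + 5*g + 4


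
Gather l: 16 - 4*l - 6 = 10 - 4*l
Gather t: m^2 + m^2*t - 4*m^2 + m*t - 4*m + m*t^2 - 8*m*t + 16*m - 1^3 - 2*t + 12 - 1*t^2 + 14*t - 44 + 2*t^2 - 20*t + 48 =-3*m^2 + 12*m + t^2*(m + 1) + t*(m^2 - 7*m - 8) + 15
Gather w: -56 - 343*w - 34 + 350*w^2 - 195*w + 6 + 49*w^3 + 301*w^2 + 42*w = 49*w^3 + 651*w^2 - 496*w - 84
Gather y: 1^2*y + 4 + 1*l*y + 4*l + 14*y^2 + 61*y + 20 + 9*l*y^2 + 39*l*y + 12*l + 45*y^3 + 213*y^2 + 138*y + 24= 16*l + 45*y^3 + y^2*(9*l + 227) + y*(40*l + 200) + 48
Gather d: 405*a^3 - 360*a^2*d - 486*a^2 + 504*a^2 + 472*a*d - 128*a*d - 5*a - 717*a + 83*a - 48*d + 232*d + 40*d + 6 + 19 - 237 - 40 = 405*a^3 + 18*a^2 - 639*a + d*(-360*a^2 + 344*a + 224) - 252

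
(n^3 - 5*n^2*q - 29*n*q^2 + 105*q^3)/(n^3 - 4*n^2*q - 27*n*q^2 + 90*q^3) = (-n + 7*q)/(-n + 6*q)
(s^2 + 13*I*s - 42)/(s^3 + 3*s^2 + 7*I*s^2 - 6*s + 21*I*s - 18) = (s + 7*I)/(s^2 + s*(3 + I) + 3*I)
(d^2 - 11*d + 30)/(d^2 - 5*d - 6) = (d - 5)/(d + 1)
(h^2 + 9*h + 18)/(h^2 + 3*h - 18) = (h + 3)/(h - 3)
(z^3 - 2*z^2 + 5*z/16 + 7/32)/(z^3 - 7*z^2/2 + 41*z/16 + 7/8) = (z - 1/2)/(z - 2)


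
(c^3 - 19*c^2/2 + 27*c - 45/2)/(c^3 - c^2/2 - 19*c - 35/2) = (2*c^2 - 9*c + 9)/(2*c^2 + 9*c + 7)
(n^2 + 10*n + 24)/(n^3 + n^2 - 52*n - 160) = (n + 6)/(n^2 - 3*n - 40)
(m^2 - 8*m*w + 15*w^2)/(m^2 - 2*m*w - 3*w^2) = (m - 5*w)/(m + w)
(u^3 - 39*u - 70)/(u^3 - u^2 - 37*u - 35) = (u + 2)/(u + 1)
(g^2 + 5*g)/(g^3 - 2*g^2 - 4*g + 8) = g*(g + 5)/(g^3 - 2*g^2 - 4*g + 8)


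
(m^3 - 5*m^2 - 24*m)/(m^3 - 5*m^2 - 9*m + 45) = m*(m - 8)/(m^2 - 8*m + 15)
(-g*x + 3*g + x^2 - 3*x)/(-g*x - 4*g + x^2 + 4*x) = (x - 3)/(x + 4)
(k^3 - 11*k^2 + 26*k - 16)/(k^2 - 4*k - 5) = (-k^3 + 11*k^2 - 26*k + 16)/(-k^2 + 4*k + 5)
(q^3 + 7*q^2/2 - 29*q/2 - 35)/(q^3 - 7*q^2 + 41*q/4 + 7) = 2*(q^2 + 7*q + 10)/(2*q^2 - 7*q - 4)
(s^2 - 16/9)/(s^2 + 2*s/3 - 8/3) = (s + 4/3)/(s + 2)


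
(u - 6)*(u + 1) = u^2 - 5*u - 6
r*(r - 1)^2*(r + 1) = r^4 - r^3 - r^2 + r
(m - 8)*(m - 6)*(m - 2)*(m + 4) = m^4 - 12*m^3 + 12*m^2 + 208*m - 384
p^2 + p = p*(p + 1)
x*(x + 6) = x^2 + 6*x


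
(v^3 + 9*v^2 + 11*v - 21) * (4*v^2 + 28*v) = 4*v^5 + 64*v^4 + 296*v^3 + 224*v^2 - 588*v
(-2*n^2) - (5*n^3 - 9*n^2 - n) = -5*n^3 + 7*n^2 + n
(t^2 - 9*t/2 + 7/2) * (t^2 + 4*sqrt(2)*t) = t^4 - 9*t^3/2 + 4*sqrt(2)*t^3 - 18*sqrt(2)*t^2 + 7*t^2/2 + 14*sqrt(2)*t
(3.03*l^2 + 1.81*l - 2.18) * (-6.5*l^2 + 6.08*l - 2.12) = -19.695*l^4 + 6.6574*l^3 + 18.7512*l^2 - 17.0916*l + 4.6216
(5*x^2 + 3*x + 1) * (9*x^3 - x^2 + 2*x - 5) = 45*x^5 + 22*x^4 + 16*x^3 - 20*x^2 - 13*x - 5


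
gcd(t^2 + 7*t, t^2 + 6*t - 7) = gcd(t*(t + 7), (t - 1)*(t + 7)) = t + 7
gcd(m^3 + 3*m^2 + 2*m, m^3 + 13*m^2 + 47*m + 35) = m + 1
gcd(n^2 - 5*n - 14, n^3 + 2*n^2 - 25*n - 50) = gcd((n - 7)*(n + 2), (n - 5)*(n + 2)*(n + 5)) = n + 2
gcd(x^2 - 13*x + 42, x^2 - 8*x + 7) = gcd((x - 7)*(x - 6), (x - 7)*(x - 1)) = x - 7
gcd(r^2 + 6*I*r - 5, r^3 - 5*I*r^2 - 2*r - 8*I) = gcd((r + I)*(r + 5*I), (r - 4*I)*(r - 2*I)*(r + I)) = r + I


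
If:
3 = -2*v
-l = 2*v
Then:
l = 3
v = -3/2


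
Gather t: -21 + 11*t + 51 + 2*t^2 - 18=2*t^2 + 11*t + 12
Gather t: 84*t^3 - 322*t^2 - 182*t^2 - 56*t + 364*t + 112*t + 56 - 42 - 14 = 84*t^3 - 504*t^2 + 420*t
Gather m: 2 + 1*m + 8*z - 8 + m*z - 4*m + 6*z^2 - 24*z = m*(z - 3) + 6*z^2 - 16*z - 6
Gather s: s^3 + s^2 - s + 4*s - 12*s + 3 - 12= s^3 + s^2 - 9*s - 9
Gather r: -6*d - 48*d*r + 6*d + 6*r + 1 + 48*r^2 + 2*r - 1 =48*r^2 + r*(8 - 48*d)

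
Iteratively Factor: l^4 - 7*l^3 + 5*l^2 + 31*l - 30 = (l - 1)*(l^3 - 6*l^2 - l + 30) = (l - 1)*(l + 2)*(l^2 - 8*l + 15) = (l - 5)*(l - 1)*(l + 2)*(l - 3)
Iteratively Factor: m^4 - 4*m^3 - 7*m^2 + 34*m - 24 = (m - 2)*(m^3 - 2*m^2 - 11*m + 12) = (m - 2)*(m - 1)*(m^2 - m - 12) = (m - 2)*(m - 1)*(m + 3)*(m - 4)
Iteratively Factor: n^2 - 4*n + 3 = (n - 3)*(n - 1)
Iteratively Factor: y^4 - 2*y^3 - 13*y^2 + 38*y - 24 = (y + 4)*(y^3 - 6*y^2 + 11*y - 6) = (y - 2)*(y + 4)*(y^2 - 4*y + 3) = (y - 3)*(y - 2)*(y + 4)*(y - 1)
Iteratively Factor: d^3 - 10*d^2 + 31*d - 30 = (d - 3)*(d^2 - 7*d + 10) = (d - 3)*(d - 2)*(d - 5)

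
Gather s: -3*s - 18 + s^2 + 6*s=s^2 + 3*s - 18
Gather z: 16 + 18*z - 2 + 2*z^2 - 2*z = 2*z^2 + 16*z + 14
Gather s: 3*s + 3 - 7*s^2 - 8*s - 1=-7*s^2 - 5*s + 2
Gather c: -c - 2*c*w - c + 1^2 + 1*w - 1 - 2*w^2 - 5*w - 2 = c*(-2*w - 2) - 2*w^2 - 4*w - 2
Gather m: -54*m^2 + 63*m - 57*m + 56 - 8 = -54*m^2 + 6*m + 48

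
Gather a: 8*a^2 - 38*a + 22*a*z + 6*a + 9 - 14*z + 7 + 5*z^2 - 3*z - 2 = 8*a^2 + a*(22*z - 32) + 5*z^2 - 17*z + 14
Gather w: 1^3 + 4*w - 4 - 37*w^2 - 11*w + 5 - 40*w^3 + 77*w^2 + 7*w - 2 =-40*w^3 + 40*w^2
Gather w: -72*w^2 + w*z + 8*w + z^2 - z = -72*w^2 + w*(z + 8) + z^2 - z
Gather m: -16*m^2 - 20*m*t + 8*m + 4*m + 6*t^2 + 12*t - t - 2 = -16*m^2 + m*(12 - 20*t) + 6*t^2 + 11*t - 2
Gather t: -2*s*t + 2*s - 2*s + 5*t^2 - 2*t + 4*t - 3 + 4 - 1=5*t^2 + t*(2 - 2*s)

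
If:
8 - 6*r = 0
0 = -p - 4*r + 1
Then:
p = -13/3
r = 4/3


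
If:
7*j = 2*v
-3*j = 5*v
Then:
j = 0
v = 0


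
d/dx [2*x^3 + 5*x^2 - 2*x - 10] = 6*x^2 + 10*x - 2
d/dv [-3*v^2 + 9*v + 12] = 9 - 6*v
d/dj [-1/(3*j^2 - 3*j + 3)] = (2*j - 1)/(3*(j^2 - j + 1)^2)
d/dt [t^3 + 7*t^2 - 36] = t*(3*t + 14)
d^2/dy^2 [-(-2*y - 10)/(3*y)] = 20/(3*y^3)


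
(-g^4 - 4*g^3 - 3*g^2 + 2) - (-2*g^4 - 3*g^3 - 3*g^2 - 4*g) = g^4 - g^3 + 4*g + 2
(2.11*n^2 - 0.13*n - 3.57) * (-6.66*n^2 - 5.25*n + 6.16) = -14.0526*n^4 - 10.2117*n^3 + 37.4563*n^2 + 17.9417*n - 21.9912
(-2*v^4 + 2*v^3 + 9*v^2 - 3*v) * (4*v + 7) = -8*v^5 - 6*v^4 + 50*v^3 + 51*v^2 - 21*v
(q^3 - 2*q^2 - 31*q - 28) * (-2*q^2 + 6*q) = -2*q^5 + 10*q^4 + 50*q^3 - 130*q^2 - 168*q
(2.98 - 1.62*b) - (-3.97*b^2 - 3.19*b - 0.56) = 3.97*b^2 + 1.57*b + 3.54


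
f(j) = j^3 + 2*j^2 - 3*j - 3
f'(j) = 3*j^2 + 4*j - 3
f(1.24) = -1.74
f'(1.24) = 6.57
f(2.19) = 10.53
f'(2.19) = 20.15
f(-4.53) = -41.33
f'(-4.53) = 40.44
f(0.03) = -3.09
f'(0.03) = -2.88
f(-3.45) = -9.91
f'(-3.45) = 18.91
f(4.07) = 85.34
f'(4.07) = 62.97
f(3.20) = 40.65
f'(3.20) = 40.52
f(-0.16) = -2.47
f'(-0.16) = -3.56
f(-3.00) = -3.00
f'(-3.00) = 12.00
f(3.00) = 33.00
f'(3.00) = 36.00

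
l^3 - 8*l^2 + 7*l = l*(l - 7)*(l - 1)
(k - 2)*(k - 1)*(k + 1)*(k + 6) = k^4 + 4*k^3 - 13*k^2 - 4*k + 12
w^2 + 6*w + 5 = (w + 1)*(w + 5)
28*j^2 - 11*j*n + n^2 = (-7*j + n)*(-4*j + n)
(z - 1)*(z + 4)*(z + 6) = z^3 + 9*z^2 + 14*z - 24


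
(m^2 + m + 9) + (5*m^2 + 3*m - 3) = 6*m^2 + 4*m + 6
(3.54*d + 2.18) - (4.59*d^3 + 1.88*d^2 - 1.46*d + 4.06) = -4.59*d^3 - 1.88*d^2 + 5.0*d - 1.88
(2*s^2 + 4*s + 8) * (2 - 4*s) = -8*s^3 - 12*s^2 - 24*s + 16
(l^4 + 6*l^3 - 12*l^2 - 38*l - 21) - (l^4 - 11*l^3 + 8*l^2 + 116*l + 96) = 17*l^3 - 20*l^2 - 154*l - 117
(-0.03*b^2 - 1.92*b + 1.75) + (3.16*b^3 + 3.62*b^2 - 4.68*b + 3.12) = 3.16*b^3 + 3.59*b^2 - 6.6*b + 4.87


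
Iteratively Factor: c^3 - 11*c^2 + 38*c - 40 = (c - 5)*(c^2 - 6*c + 8) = (c - 5)*(c - 4)*(c - 2)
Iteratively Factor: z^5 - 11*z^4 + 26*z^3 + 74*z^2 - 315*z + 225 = (z - 5)*(z^4 - 6*z^3 - 4*z^2 + 54*z - 45) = (z - 5)*(z + 3)*(z^3 - 9*z^2 + 23*z - 15) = (z - 5)^2*(z + 3)*(z^2 - 4*z + 3) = (z - 5)^2*(z - 1)*(z + 3)*(z - 3)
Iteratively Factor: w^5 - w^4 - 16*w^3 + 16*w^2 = (w - 1)*(w^4 - 16*w^2) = (w - 4)*(w - 1)*(w^3 + 4*w^2) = (w - 4)*(w - 1)*(w + 4)*(w^2) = w*(w - 4)*(w - 1)*(w + 4)*(w)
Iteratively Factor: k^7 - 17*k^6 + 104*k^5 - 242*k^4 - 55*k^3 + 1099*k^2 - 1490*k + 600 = (k - 3)*(k^6 - 14*k^5 + 62*k^4 - 56*k^3 - 223*k^2 + 430*k - 200) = (k - 5)*(k - 3)*(k^5 - 9*k^4 + 17*k^3 + 29*k^2 - 78*k + 40) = (k - 5)^2*(k - 3)*(k^4 - 4*k^3 - 3*k^2 + 14*k - 8) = (k - 5)^2*(k - 3)*(k - 1)*(k^3 - 3*k^2 - 6*k + 8) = (k - 5)^2*(k - 3)*(k - 1)^2*(k^2 - 2*k - 8) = (k - 5)^2*(k - 4)*(k - 3)*(k - 1)^2*(k + 2)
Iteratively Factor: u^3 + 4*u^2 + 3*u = (u + 1)*(u^2 + 3*u) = (u + 1)*(u + 3)*(u)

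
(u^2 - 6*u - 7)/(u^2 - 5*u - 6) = (u - 7)/(u - 6)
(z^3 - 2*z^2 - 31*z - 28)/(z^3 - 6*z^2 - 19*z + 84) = (z + 1)/(z - 3)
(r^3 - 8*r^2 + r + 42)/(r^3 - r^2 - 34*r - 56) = (r - 3)/(r + 4)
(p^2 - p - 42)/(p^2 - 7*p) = (p + 6)/p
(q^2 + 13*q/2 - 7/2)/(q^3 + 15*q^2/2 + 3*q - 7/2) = 1/(q + 1)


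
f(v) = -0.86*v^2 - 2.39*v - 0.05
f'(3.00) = -7.55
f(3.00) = -14.96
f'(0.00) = -2.39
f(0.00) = -0.05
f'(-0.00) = -2.39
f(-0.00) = -0.05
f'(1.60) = -5.14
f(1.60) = -6.08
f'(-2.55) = 2.00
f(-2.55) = 0.45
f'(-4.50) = 5.35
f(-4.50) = -6.71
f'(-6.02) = 7.96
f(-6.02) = -16.83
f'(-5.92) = 7.79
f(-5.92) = -16.04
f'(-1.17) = -0.38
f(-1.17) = 1.57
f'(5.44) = -11.75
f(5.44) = -38.50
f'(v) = -1.72*v - 2.39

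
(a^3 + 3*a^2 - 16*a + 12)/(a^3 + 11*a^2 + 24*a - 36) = (a - 2)/(a + 6)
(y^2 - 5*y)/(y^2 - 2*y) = (y - 5)/(y - 2)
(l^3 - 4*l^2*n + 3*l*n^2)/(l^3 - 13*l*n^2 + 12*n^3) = l/(l + 4*n)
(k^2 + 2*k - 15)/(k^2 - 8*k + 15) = (k + 5)/(k - 5)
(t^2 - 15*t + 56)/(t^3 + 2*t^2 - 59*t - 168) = (t - 7)/(t^2 + 10*t + 21)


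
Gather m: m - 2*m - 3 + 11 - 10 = -m - 2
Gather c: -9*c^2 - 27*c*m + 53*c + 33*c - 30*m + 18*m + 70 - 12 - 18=-9*c^2 + c*(86 - 27*m) - 12*m + 40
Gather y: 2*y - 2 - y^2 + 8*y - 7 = -y^2 + 10*y - 9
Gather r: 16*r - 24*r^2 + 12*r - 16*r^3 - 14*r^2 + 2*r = -16*r^3 - 38*r^2 + 30*r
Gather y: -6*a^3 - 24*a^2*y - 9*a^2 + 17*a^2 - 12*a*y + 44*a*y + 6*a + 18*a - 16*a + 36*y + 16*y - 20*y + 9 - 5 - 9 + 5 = -6*a^3 + 8*a^2 + 8*a + y*(-24*a^2 + 32*a + 32)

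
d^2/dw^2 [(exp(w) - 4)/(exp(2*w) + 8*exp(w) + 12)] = (exp(4*w) - 24*exp(3*w) - 168*exp(2*w) - 160*exp(w) + 528)*exp(w)/(exp(6*w) + 24*exp(5*w) + 228*exp(4*w) + 1088*exp(3*w) + 2736*exp(2*w) + 3456*exp(w) + 1728)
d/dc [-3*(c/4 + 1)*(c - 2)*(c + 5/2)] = -9*c^2/4 - 27*c/4 + 9/4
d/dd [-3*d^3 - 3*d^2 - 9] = 3*d*(-3*d - 2)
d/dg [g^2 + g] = 2*g + 1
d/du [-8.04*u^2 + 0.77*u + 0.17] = 0.77 - 16.08*u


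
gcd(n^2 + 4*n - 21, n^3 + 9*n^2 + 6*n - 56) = n + 7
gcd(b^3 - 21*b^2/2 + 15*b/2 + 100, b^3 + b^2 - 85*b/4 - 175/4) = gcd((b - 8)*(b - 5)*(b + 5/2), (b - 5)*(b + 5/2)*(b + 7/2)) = b^2 - 5*b/2 - 25/2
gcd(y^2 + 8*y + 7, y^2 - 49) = y + 7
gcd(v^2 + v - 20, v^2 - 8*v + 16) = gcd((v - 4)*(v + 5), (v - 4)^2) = v - 4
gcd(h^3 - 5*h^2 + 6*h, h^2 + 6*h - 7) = 1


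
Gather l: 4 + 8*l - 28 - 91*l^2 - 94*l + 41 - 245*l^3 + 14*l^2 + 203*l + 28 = -245*l^3 - 77*l^2 + 117*l + 45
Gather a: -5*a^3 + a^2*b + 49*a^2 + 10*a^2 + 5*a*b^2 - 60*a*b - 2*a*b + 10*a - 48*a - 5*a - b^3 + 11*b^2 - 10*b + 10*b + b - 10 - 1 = -5*a^3 + a^2*(b + 59) + a*(5*b^2 - 62*b - 43) - b^3 + 11*b^2 + b - 11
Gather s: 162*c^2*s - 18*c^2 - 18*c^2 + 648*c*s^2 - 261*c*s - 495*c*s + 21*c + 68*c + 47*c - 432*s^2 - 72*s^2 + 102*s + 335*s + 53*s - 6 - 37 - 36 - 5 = -36*c^2 + 136*c + s^2*(648*c - 504) + s*(162*c^2 - 756*c + 490) - 84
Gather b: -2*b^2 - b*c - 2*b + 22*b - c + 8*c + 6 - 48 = -2*b^2 + b*(20 - c) + 7*c - 42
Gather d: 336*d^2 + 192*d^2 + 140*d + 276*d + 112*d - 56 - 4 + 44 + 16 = 528*d^2 + 528*d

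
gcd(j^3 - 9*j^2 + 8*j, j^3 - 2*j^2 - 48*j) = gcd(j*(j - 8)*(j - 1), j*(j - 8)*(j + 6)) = j^2 - 8*j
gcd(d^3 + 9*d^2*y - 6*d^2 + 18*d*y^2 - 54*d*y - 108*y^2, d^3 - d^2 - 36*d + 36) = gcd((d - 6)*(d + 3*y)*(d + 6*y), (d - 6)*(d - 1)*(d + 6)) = d - 6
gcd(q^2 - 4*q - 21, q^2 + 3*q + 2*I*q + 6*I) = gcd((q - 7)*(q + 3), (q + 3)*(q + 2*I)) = q + 3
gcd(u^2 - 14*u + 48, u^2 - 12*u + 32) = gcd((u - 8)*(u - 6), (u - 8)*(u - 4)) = u - 8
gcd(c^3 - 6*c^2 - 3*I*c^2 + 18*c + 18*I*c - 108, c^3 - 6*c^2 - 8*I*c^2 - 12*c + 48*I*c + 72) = c^2 + c*(-6 - 6*I) + 36*I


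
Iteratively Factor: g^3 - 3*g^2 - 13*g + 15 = (g - 1)*(g^2 - 2*g - 15) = (g - 1)*(g + 3)*(g - 5)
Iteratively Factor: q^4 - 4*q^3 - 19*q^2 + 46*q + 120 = (q - 4)*(q^3 - 19*q - 30) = (q - 4)*(q + 3)*(q^2 - 3*q - 10) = (q - 4)*(q + 2)*(q + 3)*(q - 5)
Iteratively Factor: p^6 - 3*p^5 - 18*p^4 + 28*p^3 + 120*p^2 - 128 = (p + 2)*(p^5 - 5*p^4 - 8*p^3 + 44*p^2 + 32*p - 64) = (p - 4)*(p + 2)*(p^4 - p^3 - 12*p^2 - 4*p + 16) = (p - 4)^2*(p + 2)*(p^3 + 3*p^2 - 4) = (p - 4)^2*(p - 1)*(p + 2)*(p^2 + 4*p + 4) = (p - 4)^2*(p - 1)*(p + 2)^2*(p + 2)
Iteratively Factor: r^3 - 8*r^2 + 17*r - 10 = (r - 1)*(r^2 - 7*r + 10) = (r - 5)*(r - 1)*(r - 2)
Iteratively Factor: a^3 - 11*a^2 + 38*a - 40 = (a - 5)*(a^2 - 6*a + 8) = (a - 5)*(a - 4)*(a - 2)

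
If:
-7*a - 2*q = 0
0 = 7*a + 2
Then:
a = -2/7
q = 1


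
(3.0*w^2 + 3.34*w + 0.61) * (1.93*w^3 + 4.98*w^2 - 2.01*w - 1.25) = 5.79*w^5 + 21.3862*w^4 + 11.7805*w^3 - 7.4256*w^2 - 5.4011*w - 0.7625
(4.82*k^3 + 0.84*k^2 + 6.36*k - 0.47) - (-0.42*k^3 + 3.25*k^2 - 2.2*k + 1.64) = 5.24*k^3 - 2.41*k^2 + 8.56*k - 2.11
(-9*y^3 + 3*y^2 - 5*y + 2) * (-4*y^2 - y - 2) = 36*y^5 - 3*y^4 + 35*y^3 - 9*y^2 + 8*y - 4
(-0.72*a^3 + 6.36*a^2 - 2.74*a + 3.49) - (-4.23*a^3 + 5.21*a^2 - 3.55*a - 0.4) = 3.51*a^3 + 1.15*a^2 + 0.81*a + 3.89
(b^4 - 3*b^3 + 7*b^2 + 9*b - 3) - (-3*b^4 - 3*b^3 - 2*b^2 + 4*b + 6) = 4*b^4 + 9*b^2 + 5*b - 9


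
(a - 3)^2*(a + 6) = a^3 - 27*a + 54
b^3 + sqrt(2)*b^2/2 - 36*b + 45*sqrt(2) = (b - 3*sqrt(2))*(b - 3*sqrt(2)/2)*(b + 5*sqrt(2))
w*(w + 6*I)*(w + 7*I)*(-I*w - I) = -I*w^4 + 13*w^3 - I*w^3 + 13*w^2 + 42*I*w^2 + 42*I*w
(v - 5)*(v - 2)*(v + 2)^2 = v^4 - 3*v^3 - 14*v^2 + 12*v + 40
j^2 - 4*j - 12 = (j - 6)*(j + 2)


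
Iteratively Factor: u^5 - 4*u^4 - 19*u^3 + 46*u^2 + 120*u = (u - 4)*(u^4 - 19*u^2 - 30*u) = (u - 4)*(u + 3)*(u^3 - 3*u^2 - 10*u) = (u - 4)*(u + 2)*(u + 3)*(u^2 - 5*u) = u*(u - 4)*(u + 2)*(u + 3)*(u - 5)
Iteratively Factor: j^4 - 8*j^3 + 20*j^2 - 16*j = (j - 4)*(j^3 - 4*j^2 + 4*j) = j*(j - 4)*(j^2 - 4*j + 4) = j*(j - 4)*(j - 2)*(j - 2)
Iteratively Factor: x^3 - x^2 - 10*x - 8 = (x + 1)*(x^2 - 2*x - 8) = (x - 4)*(x + 1)*(x + 2)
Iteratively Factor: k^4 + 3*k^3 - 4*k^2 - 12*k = (k)*(k^3 + 3*k^2 - 4*k - 12) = k*(k + 2)*(k^2 + k - 6) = k*(k + 2)*(k + 3)*(k - 2)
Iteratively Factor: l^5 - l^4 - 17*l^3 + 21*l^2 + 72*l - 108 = (l - 2)*(l^4 + l^3 - 15*l^2 - 9*l + 54) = (l - 2)*(l + 3)*(l^3 - 2*l^2 - 9*l + 18) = (l - 2)*(l + 3)^2*(l^2 - 5*l + 6) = (l - 3)*(l - 2)*(l + 3)^2*(l - 2)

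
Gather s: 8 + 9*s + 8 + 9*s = 18*s + 16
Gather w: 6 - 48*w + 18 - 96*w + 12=36 - 144*w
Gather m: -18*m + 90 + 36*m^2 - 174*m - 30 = 36*m^2 - 192*m + 60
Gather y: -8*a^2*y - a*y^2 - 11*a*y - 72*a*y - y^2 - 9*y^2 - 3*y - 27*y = y^2*(-a - 10) + y*(-8*a^2 - 83*a - 30)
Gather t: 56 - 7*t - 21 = 35 - 7*t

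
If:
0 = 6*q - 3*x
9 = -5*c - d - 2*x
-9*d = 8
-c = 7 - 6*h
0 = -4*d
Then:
No Solution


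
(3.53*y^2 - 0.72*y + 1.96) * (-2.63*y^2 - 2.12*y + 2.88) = -9.2839*y^4 - 5.59*y^3 + 6.538*y^2 - 6.2288*y + 5.6448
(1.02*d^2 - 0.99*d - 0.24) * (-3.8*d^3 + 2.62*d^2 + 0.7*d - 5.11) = -3.876*d^5 + 6.4344*d^4 - 0.9678*d^3 - 6.534*d^2 + 4.8909*d + 1.2264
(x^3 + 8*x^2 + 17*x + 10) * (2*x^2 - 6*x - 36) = 2*x^5 + 10*x^4 - 50*x^3 - 370*x^2 - 672*x - 360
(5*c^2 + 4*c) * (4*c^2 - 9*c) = 20*c^4 - 29*c^3 - 36*c^2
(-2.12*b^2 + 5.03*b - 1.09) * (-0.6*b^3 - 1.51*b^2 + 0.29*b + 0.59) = 1.272*b^5 + 0.1832*b^4 - 7.5561*b^3 + 1.8538*b^2 + 2.6516*b - 0.6431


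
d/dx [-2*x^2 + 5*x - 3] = 5 - 4*x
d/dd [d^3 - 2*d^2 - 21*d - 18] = 3*d^2 - 4*d - 21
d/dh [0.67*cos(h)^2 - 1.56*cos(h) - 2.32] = (1.56 - 1.34*cos(h))*sin(h)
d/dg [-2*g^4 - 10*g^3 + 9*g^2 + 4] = 2*g*(-4*g^2 - 15*g + 9)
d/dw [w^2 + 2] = 2*w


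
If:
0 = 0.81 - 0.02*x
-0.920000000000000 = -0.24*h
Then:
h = 3.83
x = 40.50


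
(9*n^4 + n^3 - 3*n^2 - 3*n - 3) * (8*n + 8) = 72*n^5 + 80*n^4 - 16*n^3 - 48*n^2 - 48*n - 24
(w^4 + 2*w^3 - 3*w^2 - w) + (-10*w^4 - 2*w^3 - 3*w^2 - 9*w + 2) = -9*w^4 - 6*w^2 - 10*w + 2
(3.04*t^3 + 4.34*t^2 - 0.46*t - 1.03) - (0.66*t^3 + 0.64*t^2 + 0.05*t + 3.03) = 2.38*t^3 + 3.7*t^2 - 0.51*t - 4.06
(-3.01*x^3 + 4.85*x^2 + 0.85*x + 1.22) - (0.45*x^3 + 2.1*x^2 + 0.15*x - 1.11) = -3.46*x^3 + 2.75*x^2 + 0.7*x + 2.33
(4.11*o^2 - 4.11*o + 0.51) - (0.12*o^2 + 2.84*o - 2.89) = 3.99*o^2 - 6.95*o + 3.4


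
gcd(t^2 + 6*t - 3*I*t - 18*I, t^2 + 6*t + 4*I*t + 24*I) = t + 6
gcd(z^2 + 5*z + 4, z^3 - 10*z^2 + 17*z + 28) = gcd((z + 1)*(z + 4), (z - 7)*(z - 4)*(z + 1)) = z + 1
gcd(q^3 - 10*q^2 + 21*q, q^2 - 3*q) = q^2 - 3*q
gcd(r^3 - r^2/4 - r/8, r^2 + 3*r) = r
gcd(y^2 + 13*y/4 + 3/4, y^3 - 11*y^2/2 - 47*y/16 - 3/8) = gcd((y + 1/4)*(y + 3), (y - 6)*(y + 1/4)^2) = y + 1/4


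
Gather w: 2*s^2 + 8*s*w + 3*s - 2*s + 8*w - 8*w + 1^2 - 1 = 2*s^2 + 8*s*w + s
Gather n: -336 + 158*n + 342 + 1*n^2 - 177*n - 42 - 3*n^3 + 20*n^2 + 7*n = -3*n^3 + 21*n^2 - 12*n - 36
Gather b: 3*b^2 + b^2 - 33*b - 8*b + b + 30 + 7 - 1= 4*b^2 - 40*b + 36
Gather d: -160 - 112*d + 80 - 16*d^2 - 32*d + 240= -16*d^2 - 144*d + 160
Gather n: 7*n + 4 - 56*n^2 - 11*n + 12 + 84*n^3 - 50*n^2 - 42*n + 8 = 84*n^3 - 106*n^2 - 46*n + 24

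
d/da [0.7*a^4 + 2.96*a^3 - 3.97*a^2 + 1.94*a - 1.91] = 2.8*a^3 + 8.88*a^2 - 7.94*a + 1.94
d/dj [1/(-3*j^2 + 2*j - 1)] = 2*(3*j - 1)/(3*j^2 - 2*j + 1)^2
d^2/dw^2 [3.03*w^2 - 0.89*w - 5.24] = 6.06000000000000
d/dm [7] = 0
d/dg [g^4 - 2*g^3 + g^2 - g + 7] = 4*g^3 - 6*g^2 + 2*g - 1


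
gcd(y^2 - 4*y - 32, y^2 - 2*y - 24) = y + 4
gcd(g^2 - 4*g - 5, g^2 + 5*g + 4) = g + 1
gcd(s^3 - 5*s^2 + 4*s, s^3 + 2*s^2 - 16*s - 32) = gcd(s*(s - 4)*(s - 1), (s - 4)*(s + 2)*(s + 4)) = s - 4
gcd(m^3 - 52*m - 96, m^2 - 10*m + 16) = m - 8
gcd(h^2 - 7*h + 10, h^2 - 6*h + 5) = h - 5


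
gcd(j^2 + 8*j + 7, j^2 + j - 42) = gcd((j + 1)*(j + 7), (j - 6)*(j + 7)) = j + 7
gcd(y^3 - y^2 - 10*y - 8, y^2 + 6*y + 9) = 1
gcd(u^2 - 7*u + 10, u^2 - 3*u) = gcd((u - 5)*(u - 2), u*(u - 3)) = 1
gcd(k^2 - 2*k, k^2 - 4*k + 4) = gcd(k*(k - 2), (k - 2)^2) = k - 2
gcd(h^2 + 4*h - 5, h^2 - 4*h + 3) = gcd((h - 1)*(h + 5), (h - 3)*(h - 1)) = h - 1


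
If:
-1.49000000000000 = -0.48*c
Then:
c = 3.10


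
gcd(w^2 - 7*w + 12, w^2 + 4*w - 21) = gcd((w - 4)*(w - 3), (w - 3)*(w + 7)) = w - 3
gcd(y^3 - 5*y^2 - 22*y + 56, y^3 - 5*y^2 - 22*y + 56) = y^3 - 5*y^2 - 22*y + 56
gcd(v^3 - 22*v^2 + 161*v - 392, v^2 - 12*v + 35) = v - 7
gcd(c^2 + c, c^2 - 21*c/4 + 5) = 1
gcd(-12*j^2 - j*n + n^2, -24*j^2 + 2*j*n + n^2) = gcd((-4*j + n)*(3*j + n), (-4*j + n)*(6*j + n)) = 4*j - n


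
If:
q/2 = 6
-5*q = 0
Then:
No Solution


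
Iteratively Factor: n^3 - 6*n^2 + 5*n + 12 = (n - 4)*(n^2 - 2*n - 3) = (n - 4)*(n - 3)*(n + 1)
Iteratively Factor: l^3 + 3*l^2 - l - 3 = (l + 3)*(l^2 - 1) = (l - 1)*(l + 3)*(l + 1)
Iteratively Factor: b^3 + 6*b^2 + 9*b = (b + 3)*(b^2 + 3*b) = (b + 3)^2*(b)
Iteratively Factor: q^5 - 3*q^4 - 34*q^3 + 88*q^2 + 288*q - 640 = (q - 4)*(q^4 + q^3 - 30*q^2 - 32*q + 160) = (q - 4)*(q + 4)*(q^3 - 3*q^2 - 18*q + 40) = (q - 5)*(q - 4)*(q + 4)*(q^2 + 2*q - 8) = (q - 5)*(q - 4)*(q + 4)^2*(q - 2)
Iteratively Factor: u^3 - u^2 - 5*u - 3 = (u + 1)*(u^2 - 2*u - 3) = (u - 3)*(u + 1)*(u + 1)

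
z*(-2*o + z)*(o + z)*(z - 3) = -2*o^2*z^2 + 6*o^2*z - o*z^3 + 3*o*z^2 + z^4 - 3*z^3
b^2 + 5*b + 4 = (b + 1)*(b + 4)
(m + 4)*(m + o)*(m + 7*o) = m^3 + 8*m^2*o + 4*m^2 + 7*m*o^2 + 32*m*o + 28*o^2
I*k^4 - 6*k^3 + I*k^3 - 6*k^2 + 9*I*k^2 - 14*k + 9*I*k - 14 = (k - 2*I)*(k + I)*(k + 7*I)*(I*k + I)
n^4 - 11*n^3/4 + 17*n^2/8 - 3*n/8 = n*(n - 3/2)*(n - 1)*(n - 1/4)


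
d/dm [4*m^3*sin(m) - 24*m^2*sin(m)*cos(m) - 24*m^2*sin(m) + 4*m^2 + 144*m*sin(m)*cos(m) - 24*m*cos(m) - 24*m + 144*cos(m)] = 4*m^3*cos(m) + 12*m^2*sin(m) - 24*m^2*cos(m) - 24*m^2*cos(2*m) - 24*m*sin(m) - 24*m*sin(2*m) + 144*m*cos(2*m) + 8*m - 144*sin(m) + 72*sin(2*m) - 24*cos(m) - 24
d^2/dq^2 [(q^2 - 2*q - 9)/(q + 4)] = 30/(q^3 + 12*q^2 + 48*q + 64)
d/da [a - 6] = 1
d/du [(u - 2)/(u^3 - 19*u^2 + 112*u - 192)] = (-2*u^2 + 9*u - 4)/(u^5 - 30*u^4 + 345*u^3 - 1880*u^2 + 4800*u - 4608)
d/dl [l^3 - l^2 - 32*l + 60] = 3*l^2 - 2*l - 32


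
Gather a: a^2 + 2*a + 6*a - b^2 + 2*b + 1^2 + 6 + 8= a^2 + 8*a - b^2 + 2*b + 15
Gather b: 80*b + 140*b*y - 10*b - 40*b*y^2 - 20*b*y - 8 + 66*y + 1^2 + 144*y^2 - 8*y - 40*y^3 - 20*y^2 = b*(-40*y^2 + 120*y + 70) - 40*y^3 + 124*y^2 + 58*y - 7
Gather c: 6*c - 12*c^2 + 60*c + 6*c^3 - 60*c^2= 6*c^3 - 72*c^2 + 66*c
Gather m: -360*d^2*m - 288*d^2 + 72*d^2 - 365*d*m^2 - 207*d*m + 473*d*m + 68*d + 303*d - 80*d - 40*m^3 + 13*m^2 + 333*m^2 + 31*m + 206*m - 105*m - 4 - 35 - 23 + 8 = -216*d^2 + 291*d - 40*m^3 + m^2*(346 - 365*d) + m*(-360*d^2 + 266*d + 132) - 54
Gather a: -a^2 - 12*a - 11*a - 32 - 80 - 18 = -a^2 - 23*a - 130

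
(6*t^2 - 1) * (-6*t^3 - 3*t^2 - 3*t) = -36*t^5 - 18*t^4 - 12*t^3 + 3*t^2 + 3*t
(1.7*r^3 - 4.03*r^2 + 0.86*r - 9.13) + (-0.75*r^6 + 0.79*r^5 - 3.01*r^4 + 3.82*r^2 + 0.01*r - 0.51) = -0.75*r^6 + 0.79*r^5 - 3.01*r^4 + 1.7*r^3 - 0.21*r^2 + 0.87*r - 9.64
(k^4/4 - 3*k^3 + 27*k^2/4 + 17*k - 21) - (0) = k^4/4 - 3*k^3 + 27*k^2/4 + 17*k - 21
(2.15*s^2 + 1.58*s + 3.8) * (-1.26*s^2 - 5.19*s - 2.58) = -2.709*s^4 - 13.1493*s^3 - 18.5352*s^2 - 23.7984*s - 9.804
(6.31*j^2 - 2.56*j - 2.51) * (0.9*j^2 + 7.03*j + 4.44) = 5.679*j^4 + 42.0553*j^3 + 7.7606*j^2 - 29.0117*j - 11.1444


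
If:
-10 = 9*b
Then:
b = -10/9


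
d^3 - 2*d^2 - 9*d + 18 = (d - 3)*(d - 2)*(d + 3)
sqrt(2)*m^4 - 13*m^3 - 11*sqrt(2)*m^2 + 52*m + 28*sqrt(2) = (m - 2)*(m + 2)*(m - 7*sqrt(2))*(sqrt(2)*m + 1)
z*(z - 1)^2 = z^3 - 2*z^2 + z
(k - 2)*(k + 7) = k^2 + 5*k - 14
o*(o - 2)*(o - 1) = o^3 - 3*o^2 + 2*o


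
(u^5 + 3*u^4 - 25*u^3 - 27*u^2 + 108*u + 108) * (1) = u^5 + 3*u^4 - 25*u^3 - 27*u^2 + 108*u + 108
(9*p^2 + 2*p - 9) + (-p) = 9*p^2 + p - 9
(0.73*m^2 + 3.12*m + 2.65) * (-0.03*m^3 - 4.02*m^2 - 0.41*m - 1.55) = -0.0219*m^5 - 3.0282*m^4 - 12.9212*m^3 - 13.0637*m^2 - 5.9225*m - 4.1075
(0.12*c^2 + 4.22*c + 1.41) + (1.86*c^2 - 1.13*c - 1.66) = 1.98*c^2 + 3.09*c - 0.25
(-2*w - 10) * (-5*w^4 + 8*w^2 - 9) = 10*w^5 + 50*w^4 - 16*w^3 - 80*w^2 + 18*w + 90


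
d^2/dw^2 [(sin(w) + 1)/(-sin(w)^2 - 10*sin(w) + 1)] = (sin(w)^5 - 6*sin(w)^4 + 34*sin(w)^3 + 108*sin(w)^2 - 55*sin(w) - 222)/(10*sin(w) - cos(w)^2)^3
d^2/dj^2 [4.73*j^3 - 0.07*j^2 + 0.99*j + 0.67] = 28.38*j - 0.14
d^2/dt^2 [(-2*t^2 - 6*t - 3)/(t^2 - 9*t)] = 6*(-8*t^3 - 3*t^2 + 27*t - 81)/(t^3*(t^3 - 27*t^2 + 243*t - 729))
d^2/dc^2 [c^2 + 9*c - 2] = 2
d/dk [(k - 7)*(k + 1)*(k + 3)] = 3*k^2 - 6*k - 25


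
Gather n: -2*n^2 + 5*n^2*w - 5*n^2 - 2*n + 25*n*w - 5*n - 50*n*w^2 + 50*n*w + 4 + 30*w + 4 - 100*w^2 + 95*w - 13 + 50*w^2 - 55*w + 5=n^2*(5*w - 7) + n*(-50*w^2 + 75*w - 7) - 50*w^2 + 70*w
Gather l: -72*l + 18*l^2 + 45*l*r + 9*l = 18*l^2 + l*(45*r - 63)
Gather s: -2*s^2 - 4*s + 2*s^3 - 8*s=2*s^3 - 2*s^2 - 12*s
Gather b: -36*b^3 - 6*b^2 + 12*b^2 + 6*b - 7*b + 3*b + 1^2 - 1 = -36*b^3 + 6*b^2 + 2*b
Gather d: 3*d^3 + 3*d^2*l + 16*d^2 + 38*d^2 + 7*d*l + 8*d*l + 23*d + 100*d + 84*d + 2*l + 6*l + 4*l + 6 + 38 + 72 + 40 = 3*d^3 + d^2*(3*l + 54) + d*(15*l + 207) + 12*l + 156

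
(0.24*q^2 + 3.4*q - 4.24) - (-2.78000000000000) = 0.24*q^2 + 3.4*q - 1.46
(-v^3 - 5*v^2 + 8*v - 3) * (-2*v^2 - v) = 2*v^5 + 11*v^4 - 11*v^3 - 2*v^2 + 3*v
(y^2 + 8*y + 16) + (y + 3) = y^2 + 9*y + 19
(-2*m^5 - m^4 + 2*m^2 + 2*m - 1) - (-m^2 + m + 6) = -2*m^5 - m^4 + 3*m^2 + m - 7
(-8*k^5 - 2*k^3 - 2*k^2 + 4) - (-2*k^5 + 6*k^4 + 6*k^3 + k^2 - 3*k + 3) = -6*k^5 - 6*k^4 - 8*k^3 - 3*k^2 + 3*k + 1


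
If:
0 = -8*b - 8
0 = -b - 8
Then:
No Solution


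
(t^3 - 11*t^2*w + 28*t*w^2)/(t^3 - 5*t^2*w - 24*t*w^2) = (-t^2 + 11*t*w - 28*w^2)/(-t^2 + 5*t*w + 24*w^2)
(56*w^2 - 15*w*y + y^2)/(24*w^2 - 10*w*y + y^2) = (56*w^2 - 15*w*y + y^2)/(24*w^2 - 10*w*y + y^2)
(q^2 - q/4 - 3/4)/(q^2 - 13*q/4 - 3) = (q - 1)/(q - 4)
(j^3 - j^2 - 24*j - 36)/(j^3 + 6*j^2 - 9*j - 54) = (j^2 - 4*j - 12)/(j^2 + 3*j - 18)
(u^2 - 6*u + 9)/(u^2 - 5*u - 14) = (-u^2 + 6*u - 9)/(-u^2 + 5*u + 14)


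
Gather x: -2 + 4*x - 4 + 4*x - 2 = 8*x - 8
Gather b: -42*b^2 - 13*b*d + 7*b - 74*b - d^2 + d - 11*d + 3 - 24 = -42*b^2 + b*(-13*d - 67) - d^2 - 10*d - 21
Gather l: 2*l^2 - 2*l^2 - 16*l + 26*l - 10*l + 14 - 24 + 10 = 0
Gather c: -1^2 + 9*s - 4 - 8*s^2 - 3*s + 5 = -8*s^2 + 6*s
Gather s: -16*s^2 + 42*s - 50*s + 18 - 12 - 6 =-16*s^2 - 8*s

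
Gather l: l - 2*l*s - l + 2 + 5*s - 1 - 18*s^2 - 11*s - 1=-2*l*s - 18*s^2 - 6*s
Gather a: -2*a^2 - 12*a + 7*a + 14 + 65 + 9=-2*a^2 - 5*a + 88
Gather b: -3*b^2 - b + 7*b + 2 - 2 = -3*b^2 + 6*b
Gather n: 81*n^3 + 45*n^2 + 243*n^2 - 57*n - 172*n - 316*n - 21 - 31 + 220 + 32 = 81*n^3 + 288*n^2 - 545*n + 200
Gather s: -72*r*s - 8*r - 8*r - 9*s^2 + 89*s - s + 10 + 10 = -16*r - 9*s^2 + s*(88 - 72*r) + 20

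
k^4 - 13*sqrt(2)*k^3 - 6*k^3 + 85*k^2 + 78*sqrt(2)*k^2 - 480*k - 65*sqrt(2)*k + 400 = (k - 5)*(k - 1)*(k - 8*sqrt(2))*(k - 5*sqrt(2))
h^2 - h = h*(h - 1)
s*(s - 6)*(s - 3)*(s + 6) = s^4 - 3*s^3 - 36*s^2 + 108*s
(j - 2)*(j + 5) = j^2 + 3*j - 10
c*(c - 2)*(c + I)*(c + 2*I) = c^4 - 2*c^3 + 3*I*c^3 - 2*c^2 - 6*I*c^2 + 4*c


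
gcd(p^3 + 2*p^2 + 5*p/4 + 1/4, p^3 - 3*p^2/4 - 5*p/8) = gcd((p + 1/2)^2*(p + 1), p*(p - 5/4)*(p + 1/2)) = p + 1/2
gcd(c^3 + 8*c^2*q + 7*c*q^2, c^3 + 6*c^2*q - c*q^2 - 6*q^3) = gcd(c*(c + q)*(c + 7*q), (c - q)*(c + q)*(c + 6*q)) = c + q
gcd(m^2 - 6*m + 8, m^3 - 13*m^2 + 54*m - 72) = m - 4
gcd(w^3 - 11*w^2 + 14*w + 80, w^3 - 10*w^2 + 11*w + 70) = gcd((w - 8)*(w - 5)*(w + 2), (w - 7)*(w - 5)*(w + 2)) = w^2 - 3*w - 10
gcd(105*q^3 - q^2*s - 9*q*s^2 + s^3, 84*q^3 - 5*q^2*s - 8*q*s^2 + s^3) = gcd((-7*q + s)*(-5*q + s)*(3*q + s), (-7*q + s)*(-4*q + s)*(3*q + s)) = 21*q^2 + 4*q*s - s^2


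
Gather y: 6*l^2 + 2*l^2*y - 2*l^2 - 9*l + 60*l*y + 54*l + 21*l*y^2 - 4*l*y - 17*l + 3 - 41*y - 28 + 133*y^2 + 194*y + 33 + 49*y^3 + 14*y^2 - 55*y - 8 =4*l^2 + 28*l + 49*y^3 + y^2*(21*l + 147) + y*(2*l^2 + 56*l + 98)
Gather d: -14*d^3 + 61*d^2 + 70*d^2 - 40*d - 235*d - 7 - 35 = -14*d^3 + 131*d^2 - 275*d - 42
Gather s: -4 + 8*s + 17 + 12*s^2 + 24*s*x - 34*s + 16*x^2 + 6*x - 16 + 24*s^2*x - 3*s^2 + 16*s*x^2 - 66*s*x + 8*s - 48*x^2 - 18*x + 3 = s^2*(24*x + 9) + s*(16*x^2 - 42*x - 18) - 32*x^2 - 12*x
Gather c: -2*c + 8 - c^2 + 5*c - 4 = -c^2 + 3*c + 4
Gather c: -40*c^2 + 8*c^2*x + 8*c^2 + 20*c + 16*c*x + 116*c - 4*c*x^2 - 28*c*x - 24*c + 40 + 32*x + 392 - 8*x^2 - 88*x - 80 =c^2*(8*x - 32) + c*(-4*x^2 - 12*x + 112) - 8*x^2 - 56*x + 352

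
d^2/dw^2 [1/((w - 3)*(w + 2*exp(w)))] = 2*(-(w - 3)^2*(w + 2*exp(w))*exp(w) + (w - 3)^2*(2*exp(w) + 1)^2 + (w - 3)*(w + 2*exp(w))*(2*exp(w) + 1) + (w + 2*exp(w))^2)/((w - 3)^3*(w + 2*exp(w))^3)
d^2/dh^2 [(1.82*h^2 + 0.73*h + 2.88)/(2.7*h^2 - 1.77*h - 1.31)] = (28.03896*h^3 + 164.59524*h^2 - 67.08906*h + 41.279926)/(19.683*h^6 - 38.7099*h^5 - 3.27321*h^4 + 32.017707*h^3 + 1.588113*h^2 - 9.112491*h - 2.248091)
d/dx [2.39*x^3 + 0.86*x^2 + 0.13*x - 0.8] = 7.17*x^2 + 1.72*x + 0.13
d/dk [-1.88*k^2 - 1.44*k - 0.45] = -3.76*k - 1.44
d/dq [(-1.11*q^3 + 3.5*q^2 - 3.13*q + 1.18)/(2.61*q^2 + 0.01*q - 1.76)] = (-2.8971*q^4 - 0.0222000000000016*q^3 + 14.0651*q^2 - 18.4796*q + 5.497)/(6.8121*q^4 + 0.0522*q^3 - 9.1871*q^2 - 0.0352*q + 3.0976)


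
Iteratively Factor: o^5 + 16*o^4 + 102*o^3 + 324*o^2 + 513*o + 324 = (o + 3)*(o^4 + 13*o^3 + 63*o^2 + 135*o + 108) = (o + 3)*(o + 4)*(o^3 + 9*o^2 + 27*o + 27) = (o + 3)^2*(o + 4)*(o^2 + 6*o + 9) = (o + 3)^3*(o + 4)*(o + 3)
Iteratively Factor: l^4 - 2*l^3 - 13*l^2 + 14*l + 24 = (l - 2)*(l^3 - 13*l - 12) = (l - 4)*(l - 2)*(l^2 + 4*l + 3) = (l - 4)*(l - 2)*(l + 1)*(l + 3)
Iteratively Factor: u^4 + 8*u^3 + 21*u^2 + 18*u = (u)*(u^3 + 8*u^2 + 21*u + 18) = u*(u + 3)*(u^2 + 5*u + 6) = u*(u + 2)*(u + 3)*(u + 3)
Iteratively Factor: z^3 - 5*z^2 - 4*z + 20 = (z - 2)*(z^2 - 3*z - 10) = (z - 2)*(z + 2)*(z - 5)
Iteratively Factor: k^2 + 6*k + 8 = (k + 4)*(k + 2)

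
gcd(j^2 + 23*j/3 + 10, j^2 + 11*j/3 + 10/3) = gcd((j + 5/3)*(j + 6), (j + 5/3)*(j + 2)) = j + 5/3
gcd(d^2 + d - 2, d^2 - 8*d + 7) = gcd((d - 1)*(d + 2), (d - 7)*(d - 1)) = d - 1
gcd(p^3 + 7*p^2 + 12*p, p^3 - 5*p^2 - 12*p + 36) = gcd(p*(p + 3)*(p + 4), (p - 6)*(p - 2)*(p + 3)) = p + 3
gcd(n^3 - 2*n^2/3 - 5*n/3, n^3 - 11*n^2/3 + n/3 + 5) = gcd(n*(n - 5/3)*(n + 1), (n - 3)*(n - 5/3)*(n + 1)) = n^2 - 2*n/3 - 5/3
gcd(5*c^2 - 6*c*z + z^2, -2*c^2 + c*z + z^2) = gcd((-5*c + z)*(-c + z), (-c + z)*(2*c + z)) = -c + z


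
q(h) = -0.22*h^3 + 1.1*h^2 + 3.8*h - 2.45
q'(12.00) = -64.84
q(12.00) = -178.61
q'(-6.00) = -33.16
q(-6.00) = 61.87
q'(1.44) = 5.60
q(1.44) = 4.65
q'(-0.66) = 2.06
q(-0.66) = -4.42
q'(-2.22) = -4.34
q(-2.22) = -3.06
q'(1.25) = 5.52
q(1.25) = 3.59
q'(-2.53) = -5.99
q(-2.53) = -1.46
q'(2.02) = 5.55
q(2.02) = 7.90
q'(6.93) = -12.65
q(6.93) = 3.49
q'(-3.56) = -12.40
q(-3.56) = 7.89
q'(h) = -0.66*h^2 + 2.2*h + 3.8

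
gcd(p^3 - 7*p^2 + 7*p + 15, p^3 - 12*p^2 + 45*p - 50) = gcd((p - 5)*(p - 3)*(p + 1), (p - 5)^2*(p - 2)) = p - 5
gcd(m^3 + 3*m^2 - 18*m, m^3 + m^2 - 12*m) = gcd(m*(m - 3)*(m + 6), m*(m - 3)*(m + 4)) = m^2 - 3*m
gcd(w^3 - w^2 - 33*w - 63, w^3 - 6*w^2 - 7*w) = w - 7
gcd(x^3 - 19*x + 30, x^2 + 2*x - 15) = x^2 + 2*x - 15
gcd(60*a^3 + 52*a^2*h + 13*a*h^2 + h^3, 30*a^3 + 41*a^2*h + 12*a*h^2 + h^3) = 30*a^2 + 11*a*h + h^2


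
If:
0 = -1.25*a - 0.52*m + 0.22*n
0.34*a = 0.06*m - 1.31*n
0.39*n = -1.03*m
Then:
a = 0.00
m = 0.00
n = 0.00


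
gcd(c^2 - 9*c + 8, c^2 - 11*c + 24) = c - 8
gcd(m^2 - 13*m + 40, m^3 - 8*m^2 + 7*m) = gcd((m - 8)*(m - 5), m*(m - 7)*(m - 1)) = 1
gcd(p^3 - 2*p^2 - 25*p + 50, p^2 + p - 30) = p - 5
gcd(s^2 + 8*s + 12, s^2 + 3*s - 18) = s + 6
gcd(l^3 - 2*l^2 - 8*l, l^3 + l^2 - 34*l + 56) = l - 4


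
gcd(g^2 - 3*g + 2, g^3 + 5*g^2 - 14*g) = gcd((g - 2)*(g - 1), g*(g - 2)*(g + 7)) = g - 2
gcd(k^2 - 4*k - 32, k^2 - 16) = k + 4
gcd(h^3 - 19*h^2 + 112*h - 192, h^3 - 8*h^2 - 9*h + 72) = h^2 - 11*h + 24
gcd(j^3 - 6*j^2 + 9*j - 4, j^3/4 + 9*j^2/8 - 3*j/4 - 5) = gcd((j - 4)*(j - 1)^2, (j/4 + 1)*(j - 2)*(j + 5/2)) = 1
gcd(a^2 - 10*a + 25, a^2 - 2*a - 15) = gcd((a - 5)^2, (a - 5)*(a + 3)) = a - 5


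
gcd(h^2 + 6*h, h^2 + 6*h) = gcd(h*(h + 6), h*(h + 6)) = h^2 + 6*h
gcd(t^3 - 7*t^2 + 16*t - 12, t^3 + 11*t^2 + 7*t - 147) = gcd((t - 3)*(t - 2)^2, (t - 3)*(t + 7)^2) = t - 3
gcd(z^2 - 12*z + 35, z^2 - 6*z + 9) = 1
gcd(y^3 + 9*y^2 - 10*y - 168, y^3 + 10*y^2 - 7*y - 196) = y^2 + 3*y - 28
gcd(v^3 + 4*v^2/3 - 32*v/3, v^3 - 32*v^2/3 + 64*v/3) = v^2 - 8*v/3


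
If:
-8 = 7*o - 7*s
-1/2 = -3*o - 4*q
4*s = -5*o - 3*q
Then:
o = -277/378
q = 85/126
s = 155/378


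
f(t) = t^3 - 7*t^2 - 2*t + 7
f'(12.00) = 262.00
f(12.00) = 703.00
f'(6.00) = 22.00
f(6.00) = -41.00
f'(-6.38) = 209.43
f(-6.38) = -524.86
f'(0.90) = -12.17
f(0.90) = 0.26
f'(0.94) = -12.51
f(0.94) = -0.23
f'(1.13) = -13.99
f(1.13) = -2.76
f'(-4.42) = 118.49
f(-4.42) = -207.27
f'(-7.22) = 255.47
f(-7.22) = -719.83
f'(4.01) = -9.90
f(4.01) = -49.10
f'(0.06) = -2.83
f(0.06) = 6.86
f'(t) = 3*t^2 - 14*t - 2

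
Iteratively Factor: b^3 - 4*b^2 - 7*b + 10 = (b - 5)*(b^2 + b - 2) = (b - 5)*(b - 1)*(b + 2)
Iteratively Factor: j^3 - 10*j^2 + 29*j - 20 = (j - 1)*(j^2 - 9*j + 20) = (j - 5)*(j - 1)*(j - 4)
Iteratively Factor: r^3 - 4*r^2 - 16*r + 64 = (r - 4)*(r^2 - 16) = (r - 4)*(r + 4)*(r - 4)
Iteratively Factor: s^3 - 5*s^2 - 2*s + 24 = (s - 4)*(s^2 - s - 6) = (s - 4)*(s - 3)*(s + 2)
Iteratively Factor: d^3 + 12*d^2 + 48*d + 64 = (d + 4)*(d^2 + 8*d + 16) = (d + 4)^2*(d + 4)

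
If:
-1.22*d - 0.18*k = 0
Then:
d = -0.147540983606557*k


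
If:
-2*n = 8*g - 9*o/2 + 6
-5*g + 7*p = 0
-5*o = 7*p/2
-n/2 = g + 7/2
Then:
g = 32/25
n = -239/25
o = -16/25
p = 32/35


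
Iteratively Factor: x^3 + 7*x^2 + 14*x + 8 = (x + 2)*(x^2 + 5*x + 4) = (x + 1)*(x + 2)*(x + 4)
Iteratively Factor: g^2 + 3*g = (g)*(g + 3)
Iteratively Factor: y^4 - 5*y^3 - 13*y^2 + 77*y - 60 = (y - 1)*(y^3 - 4*y^2 - 17*y + 60) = (y - 5)*(y - 1)*(y^2 + y - 12) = (y - 5)*(y - 3)*(y - 1)*(y + 4)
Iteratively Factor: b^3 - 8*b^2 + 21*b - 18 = (b - 2)*(b^2 - 6*b + 9) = (b - 3)*(b - 2)*(b - 3)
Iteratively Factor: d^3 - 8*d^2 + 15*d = (d)*(d^2 - 8*d + 15) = d*(d - 3)*(d - 5)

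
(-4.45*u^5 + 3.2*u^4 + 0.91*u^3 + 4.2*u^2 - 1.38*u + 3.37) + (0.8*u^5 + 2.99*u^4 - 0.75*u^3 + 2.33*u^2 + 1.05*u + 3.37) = -3.65*u^5 + 6.19*u^4 + 0.16*u^3 + 6.53*u^2 - 0.33*u + 6.74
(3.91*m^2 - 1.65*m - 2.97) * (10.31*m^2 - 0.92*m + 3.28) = 40.3121*m^4 - 20.6087*m^3 - 16.2779*m^2 - 2.6796*m - 9.7416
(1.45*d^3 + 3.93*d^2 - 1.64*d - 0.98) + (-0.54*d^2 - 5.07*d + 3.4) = 1.45*d^3 + 3.39*d^2 - 6.71*d + 2.42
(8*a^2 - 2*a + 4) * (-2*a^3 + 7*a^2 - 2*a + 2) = -16*a^5 + 60*a^4 - 38*a^3 + 48*a^2 - 12*a + 8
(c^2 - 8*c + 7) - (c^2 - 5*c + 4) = 3 - 3*c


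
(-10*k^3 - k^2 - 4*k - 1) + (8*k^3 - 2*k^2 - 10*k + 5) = -2*k^3 - 3*k^2 - 14*k + 4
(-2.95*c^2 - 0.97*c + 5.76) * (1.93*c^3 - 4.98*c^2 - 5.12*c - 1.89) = -5.6935*c^5 + 12.8189*c^4 + 31.0514*c^3 - 18.1429*c^2 - 27.6579*c - 10.8864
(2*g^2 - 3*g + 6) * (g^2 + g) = 2*g^4 - g^3 + 3*g^2 + 6*g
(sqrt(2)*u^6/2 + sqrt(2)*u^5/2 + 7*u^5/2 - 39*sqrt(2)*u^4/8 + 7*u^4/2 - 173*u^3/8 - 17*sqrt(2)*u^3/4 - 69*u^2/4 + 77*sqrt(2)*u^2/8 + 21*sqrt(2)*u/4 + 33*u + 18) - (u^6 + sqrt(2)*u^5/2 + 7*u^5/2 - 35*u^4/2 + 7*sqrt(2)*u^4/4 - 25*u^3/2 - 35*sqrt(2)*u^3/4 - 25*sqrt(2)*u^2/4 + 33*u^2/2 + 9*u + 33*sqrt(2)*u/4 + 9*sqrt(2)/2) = -u^6 + sqrt(2)*u^6/2 - 53*sqrt(2)*u^4/8 + 21*u^4 - 73*u^3/8 + 9*sqrt(2)*u^3/2 - 135*u^2/4 + 127*sqrt(2)*u^2/8 - 3*sqrt(2)*u + 24*u - 9*sqrt(2)/2 + 18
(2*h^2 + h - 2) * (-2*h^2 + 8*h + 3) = -4*h^4 + 14*h^3 + 18*h^2 - 13*h - 6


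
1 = 1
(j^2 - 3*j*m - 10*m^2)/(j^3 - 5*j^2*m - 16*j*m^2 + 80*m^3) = (j + 2*m)/(j^2 - 16*m^2)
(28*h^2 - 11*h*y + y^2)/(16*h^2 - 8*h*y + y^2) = (-7*h + y)/(-4*h + y)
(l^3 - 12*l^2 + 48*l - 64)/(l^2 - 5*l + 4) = (l^2 - 8*l + 16)/(l - 1)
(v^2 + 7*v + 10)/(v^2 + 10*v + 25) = (v + 2)/(v + 5)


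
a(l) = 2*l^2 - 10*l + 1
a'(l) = 4*l - 10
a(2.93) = -11.13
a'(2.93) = 1.72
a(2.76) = -11.36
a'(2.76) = 1.04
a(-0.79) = 10.15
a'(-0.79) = -13.16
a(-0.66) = 8.47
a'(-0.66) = -12.64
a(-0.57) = 7.35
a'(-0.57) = -12.28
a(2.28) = -11.40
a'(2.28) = -0.88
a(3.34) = -10.09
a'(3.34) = 3.36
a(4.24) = -5.44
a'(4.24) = 6.96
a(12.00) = 169.00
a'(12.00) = 38.00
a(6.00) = 13.00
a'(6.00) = 14.00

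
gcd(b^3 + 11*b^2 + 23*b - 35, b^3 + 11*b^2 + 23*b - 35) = b^3 + 11*b^2 + 23*b - 35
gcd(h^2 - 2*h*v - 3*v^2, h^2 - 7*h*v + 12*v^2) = -h + 3*v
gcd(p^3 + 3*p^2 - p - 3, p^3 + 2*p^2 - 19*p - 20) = p + 1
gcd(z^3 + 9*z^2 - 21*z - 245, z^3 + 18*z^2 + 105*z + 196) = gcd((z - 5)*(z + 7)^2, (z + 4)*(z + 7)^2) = z^2 + 14*z + 49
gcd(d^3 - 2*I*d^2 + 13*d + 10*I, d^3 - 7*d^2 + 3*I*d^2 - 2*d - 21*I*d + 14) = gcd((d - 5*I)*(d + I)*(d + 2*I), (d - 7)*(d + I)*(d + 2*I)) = d^2 + 3*I*d - 2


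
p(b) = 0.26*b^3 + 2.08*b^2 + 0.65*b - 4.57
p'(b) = 0.78*b^2 + 4.16*b + 0.65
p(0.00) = -4.57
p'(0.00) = 0.65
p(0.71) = -2.97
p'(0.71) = 4.00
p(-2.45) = 2.50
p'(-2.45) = -4.86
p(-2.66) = 3.52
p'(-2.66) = -4.90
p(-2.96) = 4.99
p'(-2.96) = -4.83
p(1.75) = 4.33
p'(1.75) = 10.32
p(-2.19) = 1.25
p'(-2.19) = -4.72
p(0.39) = -3.98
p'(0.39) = 2.39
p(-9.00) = -31.48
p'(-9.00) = 26.39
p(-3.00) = 5.18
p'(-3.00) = -4.81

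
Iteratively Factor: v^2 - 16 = (v - 4)*(v + 4)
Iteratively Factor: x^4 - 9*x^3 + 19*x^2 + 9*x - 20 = (x - 4)*(x^3 - 5*x^2 - x + 5) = (x - 4)*(x - 1)*(x^2 - 4*x - 5) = (x - 5)*(x - 4)*(x - 1)*(x + 1)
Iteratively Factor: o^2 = (o)*(o)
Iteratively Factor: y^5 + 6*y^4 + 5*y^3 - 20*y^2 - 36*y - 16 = (y + 4)*(y^4 + 2*y^3 - 3*y^2 - 8*y - 4) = (y + 1)*(y + 4)*(y^3 + y^2 - 4*y - 4) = (y + 1)^2*(y + 4)*(y^2 - 4) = (y + 1)^2*(y + 2)*(y + 4)*(y - 2)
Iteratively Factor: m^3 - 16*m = (m)*(m^2 - 16) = m*(m - 4)*(m + 4)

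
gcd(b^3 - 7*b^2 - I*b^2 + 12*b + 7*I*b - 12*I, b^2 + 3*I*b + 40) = 1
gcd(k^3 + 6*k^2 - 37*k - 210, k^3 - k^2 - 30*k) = k^2 - k - 30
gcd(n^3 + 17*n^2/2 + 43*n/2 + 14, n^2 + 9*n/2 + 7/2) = n^2 + 9*n/2 + 7/2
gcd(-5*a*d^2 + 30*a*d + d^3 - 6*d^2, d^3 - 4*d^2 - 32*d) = d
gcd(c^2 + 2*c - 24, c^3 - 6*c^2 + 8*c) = c - 4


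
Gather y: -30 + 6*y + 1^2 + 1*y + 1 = 7*y - 28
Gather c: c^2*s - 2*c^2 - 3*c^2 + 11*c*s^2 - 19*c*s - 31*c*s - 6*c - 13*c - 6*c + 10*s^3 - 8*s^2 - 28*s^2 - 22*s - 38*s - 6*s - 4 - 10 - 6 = c^2*(s - 5) + c*(11*s^2 - 50*s - 25) + 10*s^3 - 36*s^2 - 66*s - 20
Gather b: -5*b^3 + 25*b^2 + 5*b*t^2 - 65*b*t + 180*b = -5*b^3 + 25*b^2 + b*(5*t^2 - 65*t + 180)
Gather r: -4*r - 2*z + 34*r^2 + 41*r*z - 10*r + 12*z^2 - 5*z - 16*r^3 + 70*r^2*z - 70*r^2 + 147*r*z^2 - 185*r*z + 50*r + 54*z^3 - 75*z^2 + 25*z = -16*r^3 + r^2*(70*z - 36) + r*(147*z^2 - 144*z + 36) + 54*z^3 - 63*z^2 + 18*z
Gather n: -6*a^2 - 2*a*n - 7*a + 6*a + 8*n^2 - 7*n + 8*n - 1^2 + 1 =-6*a^2 - a + 8*n^2 + n*(1 - 2*a)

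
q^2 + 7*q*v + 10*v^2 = (q + 2*v)*(q + 5*v)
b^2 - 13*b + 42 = (b - 7)*(b - 6)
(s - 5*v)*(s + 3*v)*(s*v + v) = s^3*v - 2*s^2*v^2 + s^2*v - 15*s*v^3 - 2*s*v^2 - 15*v^3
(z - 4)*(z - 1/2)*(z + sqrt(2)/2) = z^3 - 9*z^2/2 + sqrt(2)*z^2/2 - 9*sqrt(2)*z/4 + 2*z + sqrt(2)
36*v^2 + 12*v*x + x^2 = (6*v + x)^2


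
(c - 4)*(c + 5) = c^2 + c - 20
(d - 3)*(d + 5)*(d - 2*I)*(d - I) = d^4 + 2*d^3 - 3*I*d^3 - 17*d^2 - 6*I*d^2 - 4*d + 45*I*d + 30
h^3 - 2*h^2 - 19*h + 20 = (h - 5)*(h - 1)*(h + 4)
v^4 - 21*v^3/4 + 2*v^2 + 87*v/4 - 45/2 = (v - 3)^2*(v - 5/4)*(v + 2)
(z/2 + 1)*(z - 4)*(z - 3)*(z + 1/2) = z^4/2 - 9*z^3/4 - 9*z^2/4 + 23*z/2 + 6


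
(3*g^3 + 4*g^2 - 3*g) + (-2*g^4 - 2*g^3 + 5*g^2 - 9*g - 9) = -2*g^4 + g^3 + 9*g^2 - 12*g - 9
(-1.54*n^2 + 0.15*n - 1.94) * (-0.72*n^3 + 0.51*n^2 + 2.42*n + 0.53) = 1.1088*n^5 - 0.8934*n^4 - 2.2535*n^3 - 1.4426*n^2 - 4.6153*n - 1.0282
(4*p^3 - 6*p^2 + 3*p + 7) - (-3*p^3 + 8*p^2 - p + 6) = 7*p^3 - 14*p^2 + 4*p + 1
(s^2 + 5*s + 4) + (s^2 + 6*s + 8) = 2*s^2 + 11*s + 12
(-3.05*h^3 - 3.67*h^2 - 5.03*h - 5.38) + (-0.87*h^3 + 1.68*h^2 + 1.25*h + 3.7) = -3.92*h^3 - 1.99*h^2 - 3.78*h - 1.68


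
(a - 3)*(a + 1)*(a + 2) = a^3 - 7*a - 6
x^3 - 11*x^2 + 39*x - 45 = (x - 5)*(x - 3)^2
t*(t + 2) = t^2 + 2*t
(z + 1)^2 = z^2 + 2*z + 1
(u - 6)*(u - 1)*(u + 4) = u^3 - 3*u^2 - 22*u + 24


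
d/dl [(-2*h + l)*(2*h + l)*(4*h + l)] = -4*h^2 + 8*h*l + 3*l^2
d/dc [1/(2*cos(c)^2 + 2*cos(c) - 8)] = (2*cos(c) + 1)*sin(c)/(2*(cos(c)^2 + cos(c) - 4)^2)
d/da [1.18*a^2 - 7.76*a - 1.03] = 2.36*a - 7.76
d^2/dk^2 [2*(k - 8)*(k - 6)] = 4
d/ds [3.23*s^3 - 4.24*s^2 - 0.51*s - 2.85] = 9.69*s^2 - 8.48*s - 0.51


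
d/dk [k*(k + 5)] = 2*k + 5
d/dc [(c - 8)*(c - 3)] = 2*c - 11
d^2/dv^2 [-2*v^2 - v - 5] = -4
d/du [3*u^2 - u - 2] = 6*u - 1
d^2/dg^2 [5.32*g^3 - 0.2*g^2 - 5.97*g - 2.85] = 31.92*g - 0.4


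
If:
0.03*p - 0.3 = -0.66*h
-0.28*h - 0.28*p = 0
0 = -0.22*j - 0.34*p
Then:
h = 0.48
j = 0.74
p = -0.48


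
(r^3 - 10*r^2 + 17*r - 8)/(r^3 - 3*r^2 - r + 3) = (r^2 - 9*r + 8)/(r^2 - 2*r - 3)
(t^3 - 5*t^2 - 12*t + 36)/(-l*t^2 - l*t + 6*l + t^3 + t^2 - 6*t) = (t - 6)/(-l + t)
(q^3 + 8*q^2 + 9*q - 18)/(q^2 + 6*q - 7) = (q^2 + 9*q + 18)/(q + 7)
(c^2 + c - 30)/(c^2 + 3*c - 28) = (c^2 + c - 30)/(c^2 + 3*c - 28)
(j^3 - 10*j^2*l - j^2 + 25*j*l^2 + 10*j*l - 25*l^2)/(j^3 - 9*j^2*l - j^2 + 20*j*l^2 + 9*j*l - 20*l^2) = (j - 5*l)/(j - 4*l)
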